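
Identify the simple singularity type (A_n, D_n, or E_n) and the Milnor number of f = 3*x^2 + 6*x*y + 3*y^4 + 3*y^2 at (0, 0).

Type A_3, Milnor number mu = 3.

The Hessian of f at 0 has rank 1. Corank 1: A-series; mu = 3 gives A_3.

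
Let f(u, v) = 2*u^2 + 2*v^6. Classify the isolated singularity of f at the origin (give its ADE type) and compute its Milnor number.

Type A_5, Milnor number mu = 5.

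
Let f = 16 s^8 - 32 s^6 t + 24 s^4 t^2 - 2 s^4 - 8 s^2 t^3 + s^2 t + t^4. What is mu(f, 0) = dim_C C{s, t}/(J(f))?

The Hessian of f at 0 has rank 0. Corank 2; j^3 = s^2*t has shape L^2 M (L != M), so D-series; mu = 5 gives D_5.

5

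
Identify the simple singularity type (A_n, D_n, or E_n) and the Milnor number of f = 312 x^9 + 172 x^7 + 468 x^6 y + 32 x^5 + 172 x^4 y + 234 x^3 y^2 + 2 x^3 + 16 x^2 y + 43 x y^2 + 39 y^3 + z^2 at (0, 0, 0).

Type D_{4}, Milnor number mu = 4.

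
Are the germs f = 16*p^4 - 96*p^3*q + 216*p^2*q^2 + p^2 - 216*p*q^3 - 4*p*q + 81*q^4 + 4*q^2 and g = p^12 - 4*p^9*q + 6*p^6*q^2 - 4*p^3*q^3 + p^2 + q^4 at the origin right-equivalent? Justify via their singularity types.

The Hessian of f at 0 is [[2, -4], [-4, 8]] with rank 1, so corank 1. A Groebner basis of the Jacobian ideal J(f) in C{p,q} is {q^3, p - 2*q}; counting standard monomials gives mu = 3. Corank 1: A-series; mu = 3 gives A_3. The Hessian of g at 0 is [[2, 0], [0, 0]] with rank 1, so corank 1. A Groebner basis of the Jacobian ideal J(g) in C{p,q} is {q^3, p}; counting standard monomials gives mu = 3. Corank 1: A-series; mu = 3 gives A_3. Both have type A_3, hence right-equivalent.

Yes.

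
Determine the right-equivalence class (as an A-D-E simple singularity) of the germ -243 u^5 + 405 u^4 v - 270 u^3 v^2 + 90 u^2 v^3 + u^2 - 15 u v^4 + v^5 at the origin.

A_{4}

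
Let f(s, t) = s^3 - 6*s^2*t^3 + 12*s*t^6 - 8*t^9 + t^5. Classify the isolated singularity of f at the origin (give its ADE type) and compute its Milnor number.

Type E_8, Milnor number mu = 8.

The Hessian of f at 0 has rank 0. Corank 2; j^3 = s^3 is a perfect cube, so E-series; the 5-jet and mu = 8 give E_8.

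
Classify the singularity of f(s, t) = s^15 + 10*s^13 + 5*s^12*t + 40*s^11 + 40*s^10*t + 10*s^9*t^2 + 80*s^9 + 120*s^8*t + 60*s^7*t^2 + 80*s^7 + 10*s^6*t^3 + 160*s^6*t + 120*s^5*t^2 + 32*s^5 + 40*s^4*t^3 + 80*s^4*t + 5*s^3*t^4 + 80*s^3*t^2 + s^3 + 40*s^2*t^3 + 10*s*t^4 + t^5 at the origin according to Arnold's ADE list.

The Hessian of f at 0 is [[0, 0], [0, 0]] with rank 0, so corank 2. A Groebner basis of the Jacobian ideal J(f) in C{s,t} is {t^5, s*t^3 + t^4/8, s^2}; counting standard monomials gives mu = 8. Corank 2; j^3 = s^3 is a perfect cube, so E-series; the 5-jet and mu = 8 give E_8.

E_8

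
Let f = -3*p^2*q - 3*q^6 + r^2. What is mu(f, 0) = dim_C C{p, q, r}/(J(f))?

7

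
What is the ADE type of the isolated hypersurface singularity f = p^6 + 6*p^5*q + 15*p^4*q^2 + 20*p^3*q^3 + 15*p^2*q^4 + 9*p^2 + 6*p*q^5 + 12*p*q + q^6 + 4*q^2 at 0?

A5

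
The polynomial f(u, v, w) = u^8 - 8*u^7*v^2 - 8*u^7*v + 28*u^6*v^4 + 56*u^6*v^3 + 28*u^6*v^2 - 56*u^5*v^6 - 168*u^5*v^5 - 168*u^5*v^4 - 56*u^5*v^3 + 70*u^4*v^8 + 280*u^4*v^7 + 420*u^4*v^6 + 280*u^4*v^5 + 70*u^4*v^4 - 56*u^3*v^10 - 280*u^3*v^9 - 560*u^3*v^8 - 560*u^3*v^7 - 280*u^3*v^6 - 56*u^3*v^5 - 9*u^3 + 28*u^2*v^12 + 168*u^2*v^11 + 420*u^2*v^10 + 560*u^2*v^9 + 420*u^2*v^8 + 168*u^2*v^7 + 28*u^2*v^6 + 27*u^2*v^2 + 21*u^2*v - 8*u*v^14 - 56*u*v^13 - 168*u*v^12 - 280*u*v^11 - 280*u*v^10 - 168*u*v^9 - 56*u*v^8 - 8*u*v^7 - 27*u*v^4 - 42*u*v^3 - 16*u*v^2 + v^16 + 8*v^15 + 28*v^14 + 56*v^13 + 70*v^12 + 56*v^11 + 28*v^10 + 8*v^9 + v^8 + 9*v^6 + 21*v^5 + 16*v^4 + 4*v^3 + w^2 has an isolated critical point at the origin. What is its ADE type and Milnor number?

Type D_9, Milnor number mu = 9.

The Hessian of f at 0 has rank 1. Corank 2; j^3 = -(u - v)*(3*u - 2*v)^2 has shape L^2 M (L != M), so D-series; mu = 9 gives D_9.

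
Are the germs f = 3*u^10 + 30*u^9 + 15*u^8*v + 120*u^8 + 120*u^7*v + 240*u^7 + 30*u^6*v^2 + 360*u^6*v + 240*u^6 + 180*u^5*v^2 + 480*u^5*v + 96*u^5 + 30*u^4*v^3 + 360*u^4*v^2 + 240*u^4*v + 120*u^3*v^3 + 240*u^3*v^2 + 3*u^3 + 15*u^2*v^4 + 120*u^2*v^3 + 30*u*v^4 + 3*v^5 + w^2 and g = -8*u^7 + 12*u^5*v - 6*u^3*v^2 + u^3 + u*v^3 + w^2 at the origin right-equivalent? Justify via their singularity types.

No.

The Hessian of f at 0 has rank 1. Corank 2; j^3 = 3*u^3 is a perfect cube, so E-series; the 5-jet and mu = 8 give E_8. The Hessian of g at 0 has rank 1. Corank 2; j^3 = u^3 is a perfect cube, so E-series; the 4-jet and mu = 7 give E_7. f is E_8 but g is E_7, hence not right-equivalent.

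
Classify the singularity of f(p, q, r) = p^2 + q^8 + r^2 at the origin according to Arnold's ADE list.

A7

The Hessian of f at 0 is [[2, 0, 0], [0, 0, 0], [0, 0, 2]] with rank 2, so corank 1. A Groebner basis of the Jacobian ideal J(f) in C{p,q,r} is {q^7, p, r}; counting standard monomials gives mu = 7. Corank 1: A-series; mu = 7 gives A_7.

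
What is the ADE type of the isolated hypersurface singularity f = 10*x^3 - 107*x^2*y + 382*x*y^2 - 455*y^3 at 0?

D_4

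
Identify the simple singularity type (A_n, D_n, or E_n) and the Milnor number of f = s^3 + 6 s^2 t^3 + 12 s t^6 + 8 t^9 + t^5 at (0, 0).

Type E8, Milnor number mu = 8.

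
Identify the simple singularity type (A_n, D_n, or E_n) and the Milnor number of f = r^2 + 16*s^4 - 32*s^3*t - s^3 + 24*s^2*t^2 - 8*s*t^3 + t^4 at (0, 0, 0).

Type E6, Milnor number mu = 6.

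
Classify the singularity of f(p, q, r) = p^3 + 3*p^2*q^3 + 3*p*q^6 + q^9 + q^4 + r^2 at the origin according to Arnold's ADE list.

E_6

The Hessian of f at 0 is [[0, 0, 0], [0, 0, 0], [0, 0, 2]] with rank 1, so corank 2. A Groebner basis of the Jacobian ideal J(f) in C{p,q,r} is {q^3, p^2, r}; counting standard monomials gives mu = 6. Corank 2; j^3 = p^3 is a perfect cube, so E-series; the 4-jet and mu = 6 give E_6.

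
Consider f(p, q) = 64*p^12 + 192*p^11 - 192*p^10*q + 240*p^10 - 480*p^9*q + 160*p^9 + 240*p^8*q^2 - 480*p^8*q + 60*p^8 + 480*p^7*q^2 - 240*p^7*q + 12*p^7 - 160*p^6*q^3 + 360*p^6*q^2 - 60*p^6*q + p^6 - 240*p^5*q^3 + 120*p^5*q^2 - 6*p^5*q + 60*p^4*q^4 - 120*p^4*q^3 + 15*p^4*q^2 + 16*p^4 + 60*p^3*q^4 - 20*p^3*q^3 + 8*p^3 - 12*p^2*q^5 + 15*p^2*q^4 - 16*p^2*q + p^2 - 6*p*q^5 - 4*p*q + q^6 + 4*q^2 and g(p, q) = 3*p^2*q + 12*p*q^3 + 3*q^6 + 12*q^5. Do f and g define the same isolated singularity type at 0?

The Hessian of f at 0 is [[2, -4], [-4, 8]] with rank 1, so corank 1. A Groebner basis of the Jacobian ideal J(f) in C{p,q} is {p*q^2 + 3*p*q/8 + p/64 - q^2/2 - q/32, 5*p*q/16 + p/64 + q^3 - 3*q^2/8 - q/32, p^2 + p/4 - q/2}; counting standard monomials gives mu = 5. Corank 1: A-series; mu = 5 gives A_5. The Hessian of g at 0 is [[0, 0], [0, 0]] with rank 0, so corank 2. A Groebner basis of the Jacobian ideal J(g) in C{p,q} is {p^3, p^2*q + 2*p^2/3 + 4*p*q^2/3, p*q/2 + q^3}; counting standard monomials gives mu = 7. Corank 2; j^3 = 3*p^2*q has shape L^2 M (L != M), so D-series; mu = 7 gives D_7. f is A_5 but g is D_7, hence not right-equivalent.

No.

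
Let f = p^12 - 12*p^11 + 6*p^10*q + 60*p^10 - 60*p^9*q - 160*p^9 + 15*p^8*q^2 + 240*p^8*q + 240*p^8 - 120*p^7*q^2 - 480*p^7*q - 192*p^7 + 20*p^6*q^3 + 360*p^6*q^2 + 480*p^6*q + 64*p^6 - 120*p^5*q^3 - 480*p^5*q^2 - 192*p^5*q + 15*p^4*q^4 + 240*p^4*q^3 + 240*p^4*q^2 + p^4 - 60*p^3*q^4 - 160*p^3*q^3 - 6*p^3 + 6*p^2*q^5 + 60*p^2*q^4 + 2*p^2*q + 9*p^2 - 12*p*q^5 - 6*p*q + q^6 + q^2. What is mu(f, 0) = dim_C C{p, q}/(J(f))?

5

The Hessian of f at 0 has rank 1. Corank 1: A-series; mu = 5 gives A_5.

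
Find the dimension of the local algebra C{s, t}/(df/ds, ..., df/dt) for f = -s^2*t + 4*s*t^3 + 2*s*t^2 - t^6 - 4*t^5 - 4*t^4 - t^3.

The Hessian of f at 0 has rank 0. Corank 2; j^3 = -t*(s - t)^2 has shape L^2 M (L != M), so D-series; mu = 7 gives D_7.

7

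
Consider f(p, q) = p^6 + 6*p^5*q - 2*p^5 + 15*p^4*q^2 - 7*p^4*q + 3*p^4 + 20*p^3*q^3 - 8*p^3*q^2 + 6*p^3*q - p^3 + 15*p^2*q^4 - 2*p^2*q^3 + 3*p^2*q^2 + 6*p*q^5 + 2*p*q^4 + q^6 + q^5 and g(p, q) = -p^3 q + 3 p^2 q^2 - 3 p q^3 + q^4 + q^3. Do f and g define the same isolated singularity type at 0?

No.

The Hessian of f at 0 is [[0, 0], [0, 0]] with rank 0, so corank 2. A Groebner basis of the Jacobian ideal J(f) in C{p,q} is {-p^2/8 + p*q^3 + p*q^2/4, p^2/2 - p*q^2 + q^4, p^3, p^2*q - p^2/4 + p*q^2/2}; counting standard monomials gives mu = 8. Corank 2; j^3 = -p^3 is a perfect cube, so E-series; the 5-jet and mu = 8 give E_8. The Hessian of g at 0 is [[0, 0], [0, 0]] with rank 0, so corank 2. A Groebner basis of the Jacobian ideal J(g) in C{p,q} is {p^3 - 3*p*q^2 - 3*q^2, p^2*q - 2*p*q^2, q^3}; counting standard monomials gives mu = 7. Corank 2; j^3 = q^3 is a perfect cube, so E-series; the 4-jet and mu = 7 give E_7. f is E_8 but g is E_7, hence not right-equivalent.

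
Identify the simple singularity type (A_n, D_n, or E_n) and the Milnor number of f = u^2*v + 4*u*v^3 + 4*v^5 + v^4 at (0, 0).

The Hessian of f at 0 has rank 0. Corank 2; j^3 = u^2*v has shape L^2 M (L != M), so D-series; mu = 5 gives D_5.

Type D_5, Milnor number mu = 5.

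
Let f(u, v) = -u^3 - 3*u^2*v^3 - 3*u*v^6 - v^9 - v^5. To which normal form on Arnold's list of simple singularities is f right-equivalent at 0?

E8

The Hessian of f at 0 has rank 0. Corank 2; j^3 = -u^3 is a perfect cube, so E-series; the 5-jet and mu = 8 give E_8.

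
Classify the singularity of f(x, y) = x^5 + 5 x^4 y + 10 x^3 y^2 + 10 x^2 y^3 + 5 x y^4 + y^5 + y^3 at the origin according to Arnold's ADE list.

E_8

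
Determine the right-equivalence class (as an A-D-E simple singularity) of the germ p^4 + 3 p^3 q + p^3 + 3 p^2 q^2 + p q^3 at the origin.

E_7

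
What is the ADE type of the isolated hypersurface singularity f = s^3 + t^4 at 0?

E_6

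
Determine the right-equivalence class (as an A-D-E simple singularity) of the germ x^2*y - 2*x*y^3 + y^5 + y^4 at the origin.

D5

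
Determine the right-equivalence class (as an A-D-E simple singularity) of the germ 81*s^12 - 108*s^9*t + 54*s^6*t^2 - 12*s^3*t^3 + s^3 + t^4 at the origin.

E6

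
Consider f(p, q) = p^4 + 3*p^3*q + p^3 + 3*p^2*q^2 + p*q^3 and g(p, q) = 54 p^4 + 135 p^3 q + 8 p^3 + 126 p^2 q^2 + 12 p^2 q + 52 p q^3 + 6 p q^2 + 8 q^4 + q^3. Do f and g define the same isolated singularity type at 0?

Yes.

The Hessian of f at 0 has rank 0. Corank 2; j^3 = p^3 is a perfect cube, so E-series; the 4-jet and mu = 7 give E_7. The Hessian of g at 0 has rank 0. Corank 2; j^3 = (2*p + q)^3 is a perfect cube, so E-series; the 4-jet and mu = 7 give E_7. Both have type E_7, hence right-equivalent.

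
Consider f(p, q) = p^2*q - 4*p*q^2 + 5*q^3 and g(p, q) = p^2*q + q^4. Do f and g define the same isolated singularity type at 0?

The Hessian of f at 0 has rank 0. Corank 2; j^3 = q*(p^2 - 4*p*q + 5*q^2) splits into three distinct lines over C (the quadratic factor has nonzero discriminant), so D_4. The Hessian of g at 0 has rank 0. Corank 2; j^3 = p^2*q has shape L^2 M (L != M), so D-series; mu = 5 gives D_5. f is D_4 but g is D_5, hence not right-equivalent.

No.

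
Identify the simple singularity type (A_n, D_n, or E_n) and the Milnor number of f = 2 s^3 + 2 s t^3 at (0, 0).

Type E7, Milnor number mu = 7.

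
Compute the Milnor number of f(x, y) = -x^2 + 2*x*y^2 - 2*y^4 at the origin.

The Hessian of f at 0 is [[-2, 0], [0, 0]] with rank 1, so corank 1. A Groebner basis of the Jacobian ideal J(f) in C{x,y} is {x^2, x*y, -x + y^2}; counting standard monomials gives mu = 3. Corank 1: A-series; mu = 3 gives A_3.

3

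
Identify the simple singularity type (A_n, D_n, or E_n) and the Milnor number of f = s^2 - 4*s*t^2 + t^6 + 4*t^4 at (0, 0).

The Hessian of f at 0 has rank 1. Corank 1: A-series; mu = 5 gives A_5.

Type A_5, Milnor number mu = 5.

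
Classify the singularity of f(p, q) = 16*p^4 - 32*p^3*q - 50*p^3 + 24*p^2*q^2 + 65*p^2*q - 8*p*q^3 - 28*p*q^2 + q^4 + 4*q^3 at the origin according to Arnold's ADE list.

The Hessian of f at 0 has rank 0. Corank 2; j^3 = -(2*p - q)*(5*p - 2*q)^2 has shape L^2 M (L != M), so D-series; mu = 5 gives D_5.

D_5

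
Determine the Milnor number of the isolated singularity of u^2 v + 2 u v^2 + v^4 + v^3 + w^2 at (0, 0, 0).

The Hessian of f at 0 has rank 1. Corank 2; j^3 = v*(u + v)^2 has shape L^2 M (L != M), so D-series; mu = 5 gives D_5.

5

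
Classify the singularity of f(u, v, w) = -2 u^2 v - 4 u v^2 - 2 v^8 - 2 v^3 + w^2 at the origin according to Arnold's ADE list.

D_9

The Hessian of f at 0 has rank 1. Corank 2; j^3 = -2*v*(u + v)^2 has shape L^2 M (L != M), so D-series; mu = 9 gives D_9.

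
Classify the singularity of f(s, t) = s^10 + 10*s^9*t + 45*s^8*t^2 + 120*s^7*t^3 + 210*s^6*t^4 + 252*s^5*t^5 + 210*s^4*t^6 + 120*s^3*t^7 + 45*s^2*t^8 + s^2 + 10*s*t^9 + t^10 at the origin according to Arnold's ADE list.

The Hessian of f at 0 is [[2, 0], [0, 0]] with rank 1, so corank 1. A Groebner basis of the Jacobian ideal J(f) in C{s,t} is {t^9, s}; counting standard monomials gives mu = 9. Corank 1: A-series; mu = 9 gives A_9.

A_9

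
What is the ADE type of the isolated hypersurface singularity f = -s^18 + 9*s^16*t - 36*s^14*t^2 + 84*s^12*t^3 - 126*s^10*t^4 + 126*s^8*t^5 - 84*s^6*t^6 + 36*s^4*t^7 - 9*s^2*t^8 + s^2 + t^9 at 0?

The Hessian of f at 0 has rank 1. Corank 1: A-series; mu = 8 gives A_8.

A_8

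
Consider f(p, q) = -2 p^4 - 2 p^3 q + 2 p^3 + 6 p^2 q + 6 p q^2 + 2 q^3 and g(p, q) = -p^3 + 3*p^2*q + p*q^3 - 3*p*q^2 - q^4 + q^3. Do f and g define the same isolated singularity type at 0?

The Hessian of f at 0 has rank 0. Corank 2; j^3 = 2*(p + q)^3 is a perfect cube, so E-series; the 4-jet and mu = 7 give E_7. The Hessian of g at 0 has rank 0. Corank 2; j^3 = -(p - q)^3 is a perfect cube, so E-series; the 4-jet and mu = 7 give E_7. Both have type E_7, hence right-equivalent.

Yes.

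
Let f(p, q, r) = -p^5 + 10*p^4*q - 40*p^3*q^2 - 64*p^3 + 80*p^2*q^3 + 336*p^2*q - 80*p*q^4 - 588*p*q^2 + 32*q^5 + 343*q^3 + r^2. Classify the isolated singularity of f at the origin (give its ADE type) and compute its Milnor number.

Type E_8, Milnor number mu = 8.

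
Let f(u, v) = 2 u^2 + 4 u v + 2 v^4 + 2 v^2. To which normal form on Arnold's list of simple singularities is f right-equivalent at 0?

A3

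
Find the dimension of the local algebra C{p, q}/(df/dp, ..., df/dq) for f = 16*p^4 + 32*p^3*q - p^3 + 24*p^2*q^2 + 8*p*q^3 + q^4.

6

The Hessian of f at 0 has rank 0. Corank 2; j^3 = -p^3 is a perfect cube, so E-series; the 4-jet and mu = 6 give E_6.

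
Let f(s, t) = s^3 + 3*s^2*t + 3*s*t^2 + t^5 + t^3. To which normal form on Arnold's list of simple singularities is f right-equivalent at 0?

E8

The Hessian of f at 0 has rank 0. Corank 2; j^3 = (s + t)^3 is a perfect cube, so E-series; the 5-jet and mu = 8 give E_8.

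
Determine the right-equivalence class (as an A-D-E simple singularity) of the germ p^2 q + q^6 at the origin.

The Hessian of f at 0 is [[0, 0], [0, 0]] with rank 0, so corank 2. A Groebner basis of the Jacobian ideal J(f) in C{p,q} is {p^2/6 + q^5, p^3, p*q}; counting standard monomials gives mu = 7. Corank 2; j^3 = p^2*q has shape L^2 M (L != M), so D-series; mu = 7 gives D_7.

D7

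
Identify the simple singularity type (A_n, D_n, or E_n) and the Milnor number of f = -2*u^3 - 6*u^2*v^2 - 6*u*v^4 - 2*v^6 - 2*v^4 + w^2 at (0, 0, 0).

The Hessian of f at 0 is [[0, 0, 0], [0, 0, 0], [0, 0, 2]] with rank 1, so corank 2. A Groebner basis of the Jacobian ideal J(f) in C{u,v,w} is {u^3, u^2*v, u^2/2 + u*v^2, v^3, w}; counting standard monomials gives mu = 6. Corank 2; j^3 = -2*u^3 is a perfect cube, so E-series; the 4-jet and mu = 6 give E_6.

Type E_6, Milnor number mu = 6.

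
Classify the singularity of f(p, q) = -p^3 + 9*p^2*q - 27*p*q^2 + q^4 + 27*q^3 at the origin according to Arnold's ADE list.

E_{6}

The Hessian of f at 0 is [[0, 0], [0, 0]] with rank 0, so corank 2. A Groebner basis of the Jacobian ideal J(f) in C{p,q} is {q^3, p^2 - 6*p*q + 9*q^2}; counting standard monomials gives mu = 6. Corank 2; j^3 = -(p - 3*q)^3 is a perfect cube, so E-series; the 4-jet and mu = 6 give E_6.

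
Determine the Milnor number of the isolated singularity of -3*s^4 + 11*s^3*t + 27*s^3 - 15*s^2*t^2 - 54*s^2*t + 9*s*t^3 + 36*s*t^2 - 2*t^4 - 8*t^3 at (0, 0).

7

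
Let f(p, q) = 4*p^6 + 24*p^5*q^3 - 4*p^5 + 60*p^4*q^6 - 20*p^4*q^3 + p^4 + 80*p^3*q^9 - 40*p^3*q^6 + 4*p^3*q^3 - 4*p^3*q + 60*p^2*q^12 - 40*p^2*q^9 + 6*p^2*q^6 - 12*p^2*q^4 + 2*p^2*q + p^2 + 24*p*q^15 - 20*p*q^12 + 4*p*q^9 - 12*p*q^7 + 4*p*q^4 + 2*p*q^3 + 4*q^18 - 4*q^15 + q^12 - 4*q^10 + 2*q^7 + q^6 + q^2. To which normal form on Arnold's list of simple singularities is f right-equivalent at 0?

A1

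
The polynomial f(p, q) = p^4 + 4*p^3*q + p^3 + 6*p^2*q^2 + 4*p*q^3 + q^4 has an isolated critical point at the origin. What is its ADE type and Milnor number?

Type E_6, Milnor number mu = 6.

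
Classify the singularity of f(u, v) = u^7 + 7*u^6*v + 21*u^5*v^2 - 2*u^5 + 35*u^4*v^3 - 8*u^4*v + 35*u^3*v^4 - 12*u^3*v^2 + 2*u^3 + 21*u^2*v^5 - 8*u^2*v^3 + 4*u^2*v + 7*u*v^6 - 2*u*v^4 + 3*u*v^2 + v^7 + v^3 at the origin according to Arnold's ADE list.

D_4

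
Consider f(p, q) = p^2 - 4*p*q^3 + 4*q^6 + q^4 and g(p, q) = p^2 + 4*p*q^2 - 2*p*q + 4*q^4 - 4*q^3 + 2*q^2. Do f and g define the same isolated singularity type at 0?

The Hessian of f at 0 has rank 1. Corank 1: A-series; mu = 3 gives A_3. The Hessian of g at 0 has rank 2. Corank 0: nondegenerate Morse point, so A_1. f is A_3 but g is A_1, hence not right-equivalent.

No.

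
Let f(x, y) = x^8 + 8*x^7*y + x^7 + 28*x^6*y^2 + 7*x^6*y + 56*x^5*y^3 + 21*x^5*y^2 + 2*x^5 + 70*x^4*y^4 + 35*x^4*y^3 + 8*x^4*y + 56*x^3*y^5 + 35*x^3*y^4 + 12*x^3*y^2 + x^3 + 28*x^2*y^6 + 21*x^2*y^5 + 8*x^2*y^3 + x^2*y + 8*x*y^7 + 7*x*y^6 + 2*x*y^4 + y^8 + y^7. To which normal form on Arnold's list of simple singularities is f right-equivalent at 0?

D9

The Hessian of f at 0 has rank 0. Corank 2; j^3 = x^2*(x + y) has shape L^2 M (L != M), so D-series; mu = 9 gives D_9.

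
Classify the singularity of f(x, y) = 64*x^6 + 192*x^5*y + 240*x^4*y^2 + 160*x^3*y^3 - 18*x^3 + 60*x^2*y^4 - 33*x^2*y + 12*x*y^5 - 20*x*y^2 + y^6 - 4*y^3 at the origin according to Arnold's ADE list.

The Hessian of f at 0 is [[0, 0], [0, 0]] with rank 0, so corank 2. A Groebner basis of the Jacobian ideal J(f) in C{x,y} is {243*x*y/4 + y^5 + 81*y^2/2, x*y^2 + 2*y^3/3, x^2 + 7*x*y/6 + y^2/3}; counting standard monomials gives mu = 7. Corank 2; j^3 = -(2*x + y)*(3*x + 2*y)^2 has shape L^2 M (L != M), so D-series; mu = 7 gives D_7.

D7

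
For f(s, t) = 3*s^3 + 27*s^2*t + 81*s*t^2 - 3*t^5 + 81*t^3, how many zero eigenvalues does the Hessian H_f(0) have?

2

Hessian at 0 has rank 0.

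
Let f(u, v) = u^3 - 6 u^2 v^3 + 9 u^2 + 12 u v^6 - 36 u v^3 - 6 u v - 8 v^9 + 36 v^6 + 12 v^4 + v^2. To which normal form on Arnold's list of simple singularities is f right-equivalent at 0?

A2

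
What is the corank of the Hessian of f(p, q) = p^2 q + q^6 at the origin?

2

Hessian at 0 has rank 0.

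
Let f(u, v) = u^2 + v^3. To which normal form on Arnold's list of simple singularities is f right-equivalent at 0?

A2

The Hessian of f at 0 is [[2, 0], [0, 0]] with rank 1, so corank 1. A Groebner basis of the Jacobian ideal J(f) in C{u,v} is {v^2, u}; counting standard monomials gives mu = 2. Corank 1: A-series; mu = 2 gives A_2.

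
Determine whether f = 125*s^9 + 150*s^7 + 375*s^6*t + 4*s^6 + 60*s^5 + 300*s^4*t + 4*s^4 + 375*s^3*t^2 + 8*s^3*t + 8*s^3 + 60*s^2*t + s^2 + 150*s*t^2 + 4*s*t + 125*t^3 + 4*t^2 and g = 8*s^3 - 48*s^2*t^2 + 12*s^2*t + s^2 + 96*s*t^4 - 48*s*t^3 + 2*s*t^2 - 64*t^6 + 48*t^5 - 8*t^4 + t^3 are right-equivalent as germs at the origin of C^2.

Yes.

The Hessian of f at 0 has rank 1. Corank 1: A-series; mu = 2 gives A_2. The Hessian of g at 0 has rank 1. Corank 1: A-series; mu = 2 gives A_2. Both have type A_2, hence right-equivalent.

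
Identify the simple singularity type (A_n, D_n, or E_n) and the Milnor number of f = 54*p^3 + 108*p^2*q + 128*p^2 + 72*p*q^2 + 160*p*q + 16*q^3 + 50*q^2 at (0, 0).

Type A2, Milnor number mu = 2.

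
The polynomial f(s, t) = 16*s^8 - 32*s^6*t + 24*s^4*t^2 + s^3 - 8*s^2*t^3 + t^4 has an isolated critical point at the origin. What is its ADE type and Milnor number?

Type E6, Milnor number mu = 6.

The Hessian of f at 0 is [[0, 0], [0, 0]] with rank 0, so corank 2. A Groebner basis of the Jacobian ideal J(f) in C{s,t} is {t^3, s^2}; counting standard monomials gives mu = 6. Corank 2; j^3 = s^3 is a perfect cube, so E-series; the 4-jet and mu = 6 give E_6.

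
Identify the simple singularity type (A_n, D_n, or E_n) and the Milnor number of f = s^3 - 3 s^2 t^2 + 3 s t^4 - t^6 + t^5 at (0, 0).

Type E8, Milnor number mu = 8.

The Hessian of f at 0 has rank 0. Corank 2; j^3 = s^3 is a perfect cube, so E-series; the 5-jet and mu = 8 give E_8.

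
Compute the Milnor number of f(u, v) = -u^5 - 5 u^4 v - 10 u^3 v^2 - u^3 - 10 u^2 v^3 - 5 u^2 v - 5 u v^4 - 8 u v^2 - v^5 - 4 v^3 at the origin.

6

The Hessian of f at 0 has rank 0. Corank 2; j^3 = -(u + v)*(u + 2*v)^2 has shape L^2 M (L != M), so D-series; mu = 6 gives D_6.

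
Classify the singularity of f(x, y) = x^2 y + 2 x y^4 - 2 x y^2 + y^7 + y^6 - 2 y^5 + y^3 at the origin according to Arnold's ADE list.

D_7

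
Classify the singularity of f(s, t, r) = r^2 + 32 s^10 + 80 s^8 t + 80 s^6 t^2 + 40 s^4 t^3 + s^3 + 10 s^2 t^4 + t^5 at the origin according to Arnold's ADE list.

The Hessian of f at 0 has rank 1. Corank 2; j^3 = s^3 is a perfect cube, so E-series; the 5-jet and mu = 8 give E_8.

E_8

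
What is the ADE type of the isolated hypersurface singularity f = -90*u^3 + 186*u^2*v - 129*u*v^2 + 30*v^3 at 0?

D4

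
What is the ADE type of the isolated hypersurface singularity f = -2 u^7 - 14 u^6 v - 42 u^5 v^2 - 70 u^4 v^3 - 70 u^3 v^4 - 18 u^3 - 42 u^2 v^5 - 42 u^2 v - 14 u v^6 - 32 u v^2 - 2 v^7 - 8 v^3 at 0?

D8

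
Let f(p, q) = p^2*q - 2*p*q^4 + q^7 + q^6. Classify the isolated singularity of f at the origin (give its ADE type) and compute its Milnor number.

The Hessian of f at 0 is [[0, 0], [0, 0]] with rank 0, so corank 2. A Groebner basis of the Jacobian ideal J(f) in C{p,q} is {-p*q + q^4, p^3, p^2*q, p^2/6 + p*q^2}; counting standard monomials gives mu = 7. Corank 2; j^3 = p^2*q has shape L^2 M (L != M), so D-series; mu = 7 gives D_7.

Type D_{7}, Milnor number mu = 7.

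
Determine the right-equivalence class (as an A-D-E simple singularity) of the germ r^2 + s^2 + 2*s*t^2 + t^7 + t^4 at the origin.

The Hessian of f at 0 is [[2, 0, 0], [0, 0, 0], [0, 0, 2]] with rank 2, so corank 1. A Groebner basis of the Jacobian ideal J(f) in C{s,t,r} is {s^3, s + t^2, r}; counting standard monomials gives mu = 6. Corank 1: A-series; mu = 6 gives A_6.

A_6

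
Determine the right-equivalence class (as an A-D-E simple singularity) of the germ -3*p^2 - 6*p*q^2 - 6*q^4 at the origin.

The Hessian of f at 0 has rank 1. Corank 1: A-series; mu = 3 gives A_3.

A_3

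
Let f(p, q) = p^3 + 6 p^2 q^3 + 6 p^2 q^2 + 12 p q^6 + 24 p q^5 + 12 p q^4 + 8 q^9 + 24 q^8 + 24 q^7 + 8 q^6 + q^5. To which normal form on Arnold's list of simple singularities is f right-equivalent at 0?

The Hessian of f at 0 has rank 0. Corank 2; j^3 = p^3 is a perfect cube, so E-series; the 5-jet and mu = 8 give E_8.

E_8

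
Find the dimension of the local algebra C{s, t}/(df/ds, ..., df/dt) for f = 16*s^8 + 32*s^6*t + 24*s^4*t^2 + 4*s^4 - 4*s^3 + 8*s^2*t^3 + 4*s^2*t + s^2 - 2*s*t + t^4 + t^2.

3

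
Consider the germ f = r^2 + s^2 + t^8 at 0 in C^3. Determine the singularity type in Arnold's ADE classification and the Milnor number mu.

The Hessian of f at 0 is [[2, 0, 0], [0, 0, 0], [0, 0, 2]] with rank 2, so corank 1. A Groebner basis of the Jacobian ideal J(f) in C{s,t,r} is {t^7, s, r}; counting standard monomials gives mu = 7. Corank 1: A-series; mu = 7 gives A_7.

Type A_{7}, Milnor number mu = 7.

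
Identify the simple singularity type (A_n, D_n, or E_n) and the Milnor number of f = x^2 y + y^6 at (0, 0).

The Hessian of f at 0 is [[0, 0], [0, 0]] with rank 0, so corank 2. A Groebner basis of the Jacobian ideal J(f) in C{x,y} is {x^2/6 + y^5, x^3, x*y}; counting standard monomials gives mu = 7. Corank 2; j^3 = x^2*y has shape L^2 M (L != M), so D-series; mu = 7 gives D_7.

Type D7, Milnor number mu = 7.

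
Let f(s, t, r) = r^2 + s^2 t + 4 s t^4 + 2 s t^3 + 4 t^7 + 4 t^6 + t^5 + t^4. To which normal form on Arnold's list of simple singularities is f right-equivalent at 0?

D_{5}

The Hessian of f at 0 has rank 1. Corank 2; j^3 = s^2*t has shape L^2 M (L != M), so D-series; mu = 5 gives D_5.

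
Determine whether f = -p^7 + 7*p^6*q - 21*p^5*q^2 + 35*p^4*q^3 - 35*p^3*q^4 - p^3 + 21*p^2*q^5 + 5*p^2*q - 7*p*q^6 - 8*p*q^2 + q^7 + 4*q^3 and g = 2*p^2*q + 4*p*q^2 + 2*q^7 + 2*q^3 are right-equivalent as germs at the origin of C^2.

The Hessian of f at 0 has rank 0. Corank 2; j^3 = -(p - 2*q)^2*(p - q) has shape L^2 M (L != M), so D-series; mu = 8 gives D_8. The Hessian of g at 0 has rank 0. Corank 2; j^3 = 2*q*(p + q)^2 has shape L^2 M (L != M), so D-series; mu = 8 gives D_8. Both have type D_8, hence right-equivalent.

Yes.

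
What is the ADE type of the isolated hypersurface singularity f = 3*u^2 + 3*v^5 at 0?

A_4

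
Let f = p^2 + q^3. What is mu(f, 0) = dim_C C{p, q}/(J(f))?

The Hessian of f at 0 has rank 1. Corank 1: A-series; mu = 2 gives A_2.

2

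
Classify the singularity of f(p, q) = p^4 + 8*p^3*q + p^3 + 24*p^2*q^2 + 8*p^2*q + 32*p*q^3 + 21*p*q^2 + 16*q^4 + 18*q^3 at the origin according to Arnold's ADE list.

D_5

The Hessian of f at 0 has rank 0. Corank 2; j^3 = (p + 2*q)*(p + 3*q)^2 has shape L^2 M (L != M), so D-series; mu = 5 gives D_5.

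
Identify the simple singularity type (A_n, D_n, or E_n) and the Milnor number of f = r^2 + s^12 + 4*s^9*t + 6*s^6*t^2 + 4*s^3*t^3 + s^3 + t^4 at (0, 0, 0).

Type E_6, Milnor number mu = 6.

The Hessian of f at 0 has rank 1. Corank 2; j^3 = s^3 is a perfect cube, so E-series; the 4-jet and mu = 6 give E_6.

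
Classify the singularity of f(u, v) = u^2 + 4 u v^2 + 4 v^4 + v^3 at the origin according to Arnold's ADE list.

The Hessian of f at 0 is [[2, 0], [0, 0]] with rank 1, so corank 1. A Groebner basis of the Jacobian ideal J(f) in C{u,v} is {v^2, u}; counting standard monomials gives mu = 2. Corank 1: A-series; mu = 2 gives A_2.

A_2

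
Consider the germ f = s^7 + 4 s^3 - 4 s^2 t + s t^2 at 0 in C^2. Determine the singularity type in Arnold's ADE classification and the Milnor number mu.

Type D_{8}, Milnor number mu = 8.

The Hessian of f at 0 has rank 0. Corank 2; j^3 = s*(2*s - t)^2 has shape L^2 M (L != M), so D-series; mu = 8 gives D_8.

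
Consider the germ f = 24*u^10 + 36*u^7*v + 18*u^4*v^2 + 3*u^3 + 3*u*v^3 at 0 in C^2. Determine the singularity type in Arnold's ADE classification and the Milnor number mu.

The Hessian of f at 0 has rank 0. Corank 2; j^3 = 3*u^3 is a perfect cube, so E-series; the 4-jet and mu = 7 give E_7.

Type E7, Milnor number mu = 7.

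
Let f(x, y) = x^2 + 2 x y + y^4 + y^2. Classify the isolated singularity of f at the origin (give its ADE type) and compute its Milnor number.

The Hessian of f at 0 has rank 1. Corank 1: A-series; mu = 3 gives A_3.

Type A3, Milnor number mu = 3.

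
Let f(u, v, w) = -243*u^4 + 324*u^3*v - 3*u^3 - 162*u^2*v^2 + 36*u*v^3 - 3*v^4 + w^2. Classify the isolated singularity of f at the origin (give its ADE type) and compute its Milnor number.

Type E_6, Milnor number mu = 6.

The Hessian of f at 0 is [[0, 0, 0], [0, 0, 0], [0, 0, 2]] with rank 1, so corank 2. A Groebner basis of the Jacobian ideal J(f) in C{u,v,w} is {v^4, u*v^2 - v^3/9, u^2, w}; counting standard monomials gives mu = 6. Corank 2; j^3 = -3*u^3 is a perfect cube, so E-series; the 4-jet and mu = 6 give E_6.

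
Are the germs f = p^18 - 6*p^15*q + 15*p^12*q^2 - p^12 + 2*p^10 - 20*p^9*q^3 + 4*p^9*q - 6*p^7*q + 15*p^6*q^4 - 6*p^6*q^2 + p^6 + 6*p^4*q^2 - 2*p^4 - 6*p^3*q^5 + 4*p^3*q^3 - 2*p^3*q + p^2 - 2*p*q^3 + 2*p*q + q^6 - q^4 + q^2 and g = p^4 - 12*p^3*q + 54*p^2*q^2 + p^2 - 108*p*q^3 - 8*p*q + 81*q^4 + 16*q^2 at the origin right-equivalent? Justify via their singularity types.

Yes.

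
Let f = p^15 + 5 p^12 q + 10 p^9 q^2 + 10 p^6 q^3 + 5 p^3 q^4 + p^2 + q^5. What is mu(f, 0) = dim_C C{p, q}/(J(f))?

4

The Hessian of f at 0 is [[2, 0], [0, 0]] with rank 1, so corank 1. A Groebner basis of the Jacobian ideal J(f) in C{p,q} is {q^4, p}; counting standard monomials gives mu = 4. Corank 1: A-series; mu = 4 gives A_4.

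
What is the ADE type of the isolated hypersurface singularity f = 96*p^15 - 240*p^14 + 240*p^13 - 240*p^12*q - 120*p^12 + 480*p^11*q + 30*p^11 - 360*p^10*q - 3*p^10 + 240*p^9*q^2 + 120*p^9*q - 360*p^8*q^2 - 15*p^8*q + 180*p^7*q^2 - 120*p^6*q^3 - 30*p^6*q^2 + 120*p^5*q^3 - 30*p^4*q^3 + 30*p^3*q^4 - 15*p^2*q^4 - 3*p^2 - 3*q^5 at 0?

A_4

The Hessian of f at 0 is [[-6, 0], [0, 0]] with rank 1, so corank 1. A Groebner basis of the Jacobian ideal J(f) in C{p,q} is {q^4, p}; counting standard monomials gives mu = 4. Corank 1: A-series; mu = 4 gives A_4.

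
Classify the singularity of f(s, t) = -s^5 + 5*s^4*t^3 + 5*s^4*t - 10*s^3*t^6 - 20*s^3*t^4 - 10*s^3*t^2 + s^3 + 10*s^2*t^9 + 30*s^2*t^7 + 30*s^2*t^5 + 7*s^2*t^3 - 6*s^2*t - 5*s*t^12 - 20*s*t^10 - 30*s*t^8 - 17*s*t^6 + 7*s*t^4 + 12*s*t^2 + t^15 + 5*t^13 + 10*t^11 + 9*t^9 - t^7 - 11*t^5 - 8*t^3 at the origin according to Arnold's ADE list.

The Hessian of f at 0 is [[0, 0], [0, 0]] with rank 0, so corank 2. A Groebner basis of the Jacobian ideal J(f) in C{s,t} is {7*s^2/2 + s*t^3 - 14*s*t + 14*t^2, 2*s^2 - 8*s*t + t^4 + 8*t^2, s^3 - 12*s*t^2 + 16*t^3, s^2*t - 4*s*t^2 + 4*t^3}; counting standard monomials gives mu = 8. Corank 2; j^3 = (s - 2*t)^3 is a perfect cube, so E-series; the 5-jet and mu = 8 give E_8.

E8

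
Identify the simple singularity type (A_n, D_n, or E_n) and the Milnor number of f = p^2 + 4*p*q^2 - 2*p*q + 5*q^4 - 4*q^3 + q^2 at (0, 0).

Type A3, Milnor number mu = 3.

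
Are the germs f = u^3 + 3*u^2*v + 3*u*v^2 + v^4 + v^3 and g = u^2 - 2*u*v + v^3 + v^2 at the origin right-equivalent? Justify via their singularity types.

The Hessian of f at 0 is [[0, 0], [0, 0]] with rank 0, so corank 2. A Groebner basis of the Jacobian ideal J(f) in C{u,v} is {v^3, u^2 + 2*u*v + v^2}; counting standard monomials gives mu = 6. Corank 2; j^3 = (u + v)^3 is a perfect cube, so E-series; the 4-jet and mu = 6 give E_6. The Hessian of g at 0 is [[2, -2], [-2, 2]] with rank 1, so corank 1. A Groebner basis of the Jacobian ideal J(g) in C{u,v} is {v^2, u - v}; counting standard monomials gives mu = 2. Corank 1: A-series; mu = 2 gives A_2. f is E_6 but g is A_2, hence not right-equivalent.

No.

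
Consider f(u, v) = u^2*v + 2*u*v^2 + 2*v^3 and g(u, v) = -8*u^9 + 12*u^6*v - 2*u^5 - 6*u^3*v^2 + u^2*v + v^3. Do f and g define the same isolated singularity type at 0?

Yes.

The Hessian of f at 0 is [[0, 0], [0, 0]] with rank 0, so corank 2. A Groebner basis of the Jacobian ideal J(f) in C{u,v} is {v^3, u^2 + 2*v^2, u*v + v^2}; counting standard monomials gives mu = 4. Corank 2; j^3 = v*(u^2 + 2*u*v + 2*v^2) splits into three distinct lines over C (the quadratic factor has nonzero discriminant), so D_4. The Hessian of g at 0 is [[0, 0], [0, 0]] with rank 0, so corank 2. A Groebner basis of the Jacobian ideal J(g) in C{u,v} is {v^3, u^2 + 3*v^2, u*v}; counting standard monomials gives mu = 4. Corank 2; j^3 = v*(u^2 + v^2) splits into three distinct lines over C (the quadratic factor has nonzero discriminant), so D_4. Both have type D_4, hence right-equivalent.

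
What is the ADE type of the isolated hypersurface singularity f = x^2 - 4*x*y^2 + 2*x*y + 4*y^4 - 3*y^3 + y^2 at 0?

The Hessian of f at 0 has rank 1. Corank 1: A-series; mu = 2 gives A_2.

A_{2}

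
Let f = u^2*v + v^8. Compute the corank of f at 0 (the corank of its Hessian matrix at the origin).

The Hessian at 0 is [[0, 0], [0, 0]] of rank 0; hence corank 2.

2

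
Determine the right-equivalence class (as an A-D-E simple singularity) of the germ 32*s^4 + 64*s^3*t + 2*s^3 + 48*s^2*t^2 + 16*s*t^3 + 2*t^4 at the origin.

E_6

The Hessian of f at 0 has rank 0. Corank 2; j^3 = 2*s^3 is a perfect cube, so E-series; the 4-jet and mu = 6 give E_6.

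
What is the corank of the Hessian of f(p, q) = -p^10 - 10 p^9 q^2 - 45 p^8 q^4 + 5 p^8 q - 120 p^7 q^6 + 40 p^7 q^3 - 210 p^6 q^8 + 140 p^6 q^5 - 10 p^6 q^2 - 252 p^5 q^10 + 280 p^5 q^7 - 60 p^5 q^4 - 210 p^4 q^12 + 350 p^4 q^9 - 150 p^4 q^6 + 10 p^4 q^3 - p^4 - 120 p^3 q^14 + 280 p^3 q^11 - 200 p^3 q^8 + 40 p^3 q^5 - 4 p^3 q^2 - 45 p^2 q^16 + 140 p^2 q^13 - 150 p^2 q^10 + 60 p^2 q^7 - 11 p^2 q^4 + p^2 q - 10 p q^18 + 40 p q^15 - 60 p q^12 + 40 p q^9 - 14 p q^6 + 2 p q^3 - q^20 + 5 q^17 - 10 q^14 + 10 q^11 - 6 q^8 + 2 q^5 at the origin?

2

Hessian at 0 has rank 0.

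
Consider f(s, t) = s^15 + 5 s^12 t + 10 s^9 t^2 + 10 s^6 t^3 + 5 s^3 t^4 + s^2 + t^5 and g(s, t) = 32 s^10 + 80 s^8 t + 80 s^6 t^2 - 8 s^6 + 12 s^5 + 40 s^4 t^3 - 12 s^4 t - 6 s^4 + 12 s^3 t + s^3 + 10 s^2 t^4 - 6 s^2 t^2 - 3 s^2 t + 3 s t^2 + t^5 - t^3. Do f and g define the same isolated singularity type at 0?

No.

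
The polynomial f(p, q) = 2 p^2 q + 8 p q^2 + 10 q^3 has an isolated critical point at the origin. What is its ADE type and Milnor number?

Type D_4, Milnor number mu = 4.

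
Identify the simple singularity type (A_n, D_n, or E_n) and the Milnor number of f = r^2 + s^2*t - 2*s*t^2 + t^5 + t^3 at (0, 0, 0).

Type D_6, Milnor number mu = 6.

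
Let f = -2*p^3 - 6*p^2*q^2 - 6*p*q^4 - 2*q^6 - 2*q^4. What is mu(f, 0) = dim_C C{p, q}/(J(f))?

The Hessian of f at 0 has rank 0. Corank 2; j^3 = -2*p^3 is a perfect cube, so E-series; the 4-jet and mu = 6 give E_6.

6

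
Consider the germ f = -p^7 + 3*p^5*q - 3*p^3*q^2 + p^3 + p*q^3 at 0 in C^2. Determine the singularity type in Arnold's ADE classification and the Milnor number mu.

Type E_7, Milnor number mu = 7.

The Hessian of f at 0 is [[0, 0], [0, 0]] with rank 0, so corank 2. A Groebner basis of the Jacobian ideal J(f) in C{p,q} is {p^3, p*q^2, 3*p^2 + q^3}; counting standard monomials gives mu = 7. Corank 2; j^3 = p^3 is a perfect cube, so E-series; the 4-jet and mu = 7 give E_7.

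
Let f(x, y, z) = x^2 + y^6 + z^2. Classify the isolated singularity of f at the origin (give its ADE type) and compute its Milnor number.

Type A_5, Milnor number mu = 5.

The Hessian of f at 0 is [[2, 0, 0], [0, 0, 0], [0, 0, 2]] with rank 2, so corank 1. A Groebner basis of the Jacobian ideal J(f) in C{x,y,z} is {y^5, x, z}; counting standard monomials gives mu = 5. Corank 1: A-series; mu = 5 gives A_5.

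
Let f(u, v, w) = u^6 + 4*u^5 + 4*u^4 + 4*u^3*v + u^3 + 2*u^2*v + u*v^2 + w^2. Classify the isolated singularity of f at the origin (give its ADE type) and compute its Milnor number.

Type D7, Milnor number mu = 7.

The Hessian of f at 0 is [[0, 0, 0], [0, 0, 0], [0, 0, 2]] with rank 1, so corank 2. A Groebner basis of the Jacobian ideal J(f) in C{u,v,w} is {17*u^2/84 + 53*u*v/84 + v^4 + 19*v^3/42 + 3*v^2/7, u^3 + u^2/2 + u*v/2, u^2*v - u^2/7 + u*v/7 - v^3/7 + 2*v^2/7, -u^2/42 + u*v^2 - 13*u*v/42 + 10*v^3/21 - 2*v^2/7, w}; counting standard monomials gives mu = 7. Corank 2; j^3 = u*(u + v)^2 has shape L^2 M (L != M), so D-series; mu = 7 gives D_7.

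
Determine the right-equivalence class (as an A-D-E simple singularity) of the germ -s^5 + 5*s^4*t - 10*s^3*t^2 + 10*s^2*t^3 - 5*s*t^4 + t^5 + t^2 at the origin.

The Hessian of f at 0 has rank 1. Corank 1: A-series; mu = 4 gives A_4.

A_4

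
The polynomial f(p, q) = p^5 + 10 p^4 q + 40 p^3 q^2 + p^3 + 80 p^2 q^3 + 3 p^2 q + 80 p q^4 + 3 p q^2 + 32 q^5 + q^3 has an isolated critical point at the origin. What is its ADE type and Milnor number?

Type E_{8}, Milnor number mu = 8.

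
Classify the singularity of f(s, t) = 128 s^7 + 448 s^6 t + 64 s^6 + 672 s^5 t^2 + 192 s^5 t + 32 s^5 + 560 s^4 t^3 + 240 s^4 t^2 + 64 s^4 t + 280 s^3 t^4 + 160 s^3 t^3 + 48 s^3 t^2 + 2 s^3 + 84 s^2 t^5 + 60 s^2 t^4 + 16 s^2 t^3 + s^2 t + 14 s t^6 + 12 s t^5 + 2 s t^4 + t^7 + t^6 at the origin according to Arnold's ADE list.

D_{7}

The Hessian of f at 0 has rank 0. Corank 2; j^3 = s^2*(2*s + t) has shape L^2 M (L != M), so D-series; mu = 7 gives D_7.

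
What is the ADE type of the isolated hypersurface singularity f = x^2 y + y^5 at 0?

D_6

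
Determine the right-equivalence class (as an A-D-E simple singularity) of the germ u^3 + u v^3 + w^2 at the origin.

E7

The Hessian of f at 0 has rank 1. Corank 2; j^3 = u^3 is a perfect cube, so E-series; the 4-jet and mu = 7 give E_7.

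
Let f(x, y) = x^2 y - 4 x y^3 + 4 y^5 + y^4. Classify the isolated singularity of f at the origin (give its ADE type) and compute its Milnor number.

The Hessian of f at 0 has rank 0. Corank 2; j^3 = x^2*y has shape L^2 M (L != M), so D-series; mu = 5 gives D_5.

Type D5, Milnor number mu = 5.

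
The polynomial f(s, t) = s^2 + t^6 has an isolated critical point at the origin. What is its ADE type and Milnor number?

Type A_{5}, Milnor number mu = 5.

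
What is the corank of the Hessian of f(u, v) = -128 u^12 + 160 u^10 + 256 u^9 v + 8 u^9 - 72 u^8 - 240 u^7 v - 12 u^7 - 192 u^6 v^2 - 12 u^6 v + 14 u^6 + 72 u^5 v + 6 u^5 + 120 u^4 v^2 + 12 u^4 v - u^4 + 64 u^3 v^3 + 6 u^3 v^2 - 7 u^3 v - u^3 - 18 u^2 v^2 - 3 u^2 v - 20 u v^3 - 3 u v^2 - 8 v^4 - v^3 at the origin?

2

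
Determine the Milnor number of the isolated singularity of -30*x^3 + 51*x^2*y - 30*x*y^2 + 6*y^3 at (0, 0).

The Hessian of f at 0 has rank 0. Corank 2; j^3 = -3*(2*x - y)*(5*x^2 - 6*x*y + 2*y^2) splits into three distinct lines over C (the quadratic factor has nonzero discriminant), so D_4.

4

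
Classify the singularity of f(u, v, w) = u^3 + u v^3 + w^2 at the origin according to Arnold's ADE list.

E_{7}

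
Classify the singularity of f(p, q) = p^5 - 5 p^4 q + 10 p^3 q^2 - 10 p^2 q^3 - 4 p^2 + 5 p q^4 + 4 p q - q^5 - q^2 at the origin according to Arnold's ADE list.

A_{4}

The Hessian of f at 0 is [[-8, 4], [4, -2]] with rank 1, so corank 1. A Groebner basis of the Jacobian ideal J(f) in C{p,q} is {q^4, p - q/2}; counting standard monomials gives mu = 4. Corank 1: A-series; mu = 4 gives A_4.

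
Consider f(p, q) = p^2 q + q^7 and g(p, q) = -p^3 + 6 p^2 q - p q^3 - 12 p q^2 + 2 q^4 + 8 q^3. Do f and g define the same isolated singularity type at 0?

No.

The Hessian of f at 0 is [[0, 0], [0, 0]] with rank 0, so corank 2. A Groebner basis of the Jacobian ideal J(f) in C{p,q} is {p^2/7 + q^6, p^3, p*q}; counting standard monomials gives mu = 8. Corank 2; j^3 = p^2*q has shape L^2 M (L != M), so D-series; mu = 8 gives D_8. The Hessian of g at 0 is [[0, 0], [0, 0]] with rank 0, so corank 2. A Groebner basis of the Jacobian ideal J(g) in C{p,q} is {p^3 - 6*p^2*q - 48*p^2 + 192*p*q - 192*q^2, 6*p^2 + p*q^2 - 24*p*q + 24*q^2, 3*p^2 - 12*p*q + q^3 + 12*q^2}; counting standard monomials gives mu = 7. Corank 2; j^3 = -(p - 2*q)^3 is a perfect cube, so E-series; the 4-jet and mu = 7 give E_7. f is D_8 but g is E_7, hence not right-equivalent.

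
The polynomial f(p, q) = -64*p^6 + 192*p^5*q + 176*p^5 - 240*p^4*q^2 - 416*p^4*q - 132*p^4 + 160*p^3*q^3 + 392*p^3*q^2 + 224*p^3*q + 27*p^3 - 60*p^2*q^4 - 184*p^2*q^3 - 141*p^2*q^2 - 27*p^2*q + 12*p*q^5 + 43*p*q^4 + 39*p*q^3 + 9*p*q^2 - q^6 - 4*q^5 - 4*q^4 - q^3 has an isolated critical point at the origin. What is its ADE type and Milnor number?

The Hessian of f at 0 has rank 0. Corank 2; j^3 = (3*p - q)^3 is a perfect cube, so E-series; the 4-jet and mu = 7 give E_7.

Type E_{7}, Milnor number mu = 7.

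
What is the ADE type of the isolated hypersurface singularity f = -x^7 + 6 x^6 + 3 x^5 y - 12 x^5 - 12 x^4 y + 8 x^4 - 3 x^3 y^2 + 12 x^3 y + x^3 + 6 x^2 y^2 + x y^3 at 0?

The Hessian of f at 0 is [[0, 0], [0, 0]] with rank 0, so corank 2. A Groebner basis of the Jacobian ideal J(f) in C{x,y} is {3*x^2/4 + y^4 + y^3/4, x^3, x^2*y - x^2/4 - y^3/12, x^2 + x*y^2 + y^3/3}; counting standard monomials gives mu = 7. Corank 2; j^3 = x^3 is a perfect cube, so E-series; the 4-jet and mu = 7 give E_7.

E_{7}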